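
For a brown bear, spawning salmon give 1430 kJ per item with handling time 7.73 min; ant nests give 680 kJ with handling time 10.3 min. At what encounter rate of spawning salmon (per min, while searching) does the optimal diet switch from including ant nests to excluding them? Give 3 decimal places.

0.072 per min

At the threshold, the rate on spawning salmon alone equals the profitability of ant nests: λ·1430/(1 + λ·7.73) = 680/10.3 = 66.02.
Rearranging, λ(1430 − 66.02×7.73) = 66.02, so λ = 66.02/919.7 = 0.07179 per min.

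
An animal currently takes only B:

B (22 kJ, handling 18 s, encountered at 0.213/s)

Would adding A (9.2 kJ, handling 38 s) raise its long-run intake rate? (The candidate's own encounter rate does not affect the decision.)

Intake rate on the current diet: R = (0.213×22) / (1 + 0.213×18) = 4.686/4.834 = 0.9694 kJ/s.
Profitability of A: 9.2/38 = 0.2421 kJ/s.
0.2421 < 0.9694, so adding A would lower the average — exclude it.

No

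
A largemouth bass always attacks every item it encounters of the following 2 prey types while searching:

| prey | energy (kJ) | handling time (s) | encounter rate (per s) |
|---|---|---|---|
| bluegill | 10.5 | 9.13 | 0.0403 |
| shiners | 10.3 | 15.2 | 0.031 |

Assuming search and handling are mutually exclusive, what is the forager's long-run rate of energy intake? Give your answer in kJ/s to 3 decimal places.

R = (0.0403×10.5 + 0.031×10.3) / (1 + 0.0403×9.13 + 0.031×15.2) = 0.7425/1.839 = 0.4037 kJ/s.

0.404 kJ/s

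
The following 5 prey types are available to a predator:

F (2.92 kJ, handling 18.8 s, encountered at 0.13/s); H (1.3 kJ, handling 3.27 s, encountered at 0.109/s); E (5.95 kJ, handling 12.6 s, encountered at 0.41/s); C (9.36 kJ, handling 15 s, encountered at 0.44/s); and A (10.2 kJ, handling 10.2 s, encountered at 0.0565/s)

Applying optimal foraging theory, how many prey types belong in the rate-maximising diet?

2

E/h in descending order: A 1, C 0.624, E 0.472, H 0.398, F 0.155 kJ/s. The optimal diet is the largest prefix of this list for which every included type satisfies E_i/h_i > R on the types above it.
Rate on top 1: 0.3656. C: 0.624 > 0.3656 → include.
Rate on top 2: 0.5742. E: 0.472 < 0.5742 → exclude; stop.
Optimal diet: A, C — 2 of 5 types.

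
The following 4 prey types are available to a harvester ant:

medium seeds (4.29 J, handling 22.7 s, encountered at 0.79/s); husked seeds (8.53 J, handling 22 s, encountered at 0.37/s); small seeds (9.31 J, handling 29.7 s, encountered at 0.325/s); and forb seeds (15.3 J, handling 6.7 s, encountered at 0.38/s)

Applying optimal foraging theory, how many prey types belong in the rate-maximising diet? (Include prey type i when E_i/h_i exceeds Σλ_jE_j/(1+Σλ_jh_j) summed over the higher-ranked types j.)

1

Profitabilities (E/h, J/s): forb seeds 2.28, husked seeds 0.388, small seeds 0.313, medium seeds 0.189. Add prey in this order while the next type's profitability exceeds the intake rate on those already taken.
Rate on top 1: 1.64. husked seeds: 0.388 < 1.64 → exclude; stop.
Optimal diet: forb seeds — 1 of 4 types.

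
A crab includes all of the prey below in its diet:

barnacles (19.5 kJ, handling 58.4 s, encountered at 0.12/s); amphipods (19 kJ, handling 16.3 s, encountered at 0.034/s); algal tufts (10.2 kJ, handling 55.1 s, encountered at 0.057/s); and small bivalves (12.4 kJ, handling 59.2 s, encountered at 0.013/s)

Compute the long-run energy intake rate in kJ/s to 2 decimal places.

0.30 kJ/s

Energy encountered per unit search time: 0.12×19.5 + 0.034×19 + 0.057×10.2 + 0.013×12.4 = 3.729 kJ/s.
Handling time per unit search time: 0.12×58.4 + 0.034×16.3 + 0.057×55.1 + 0.013×59.2 = 11.47.
Rate = 3.729/(1 + 11.47) = 0.2989 kJ/s.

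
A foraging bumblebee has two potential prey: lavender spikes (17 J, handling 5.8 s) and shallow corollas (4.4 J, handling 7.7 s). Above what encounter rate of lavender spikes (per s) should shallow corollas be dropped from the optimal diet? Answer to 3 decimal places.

0.042 per s

Drop shallow corollas once their profitability E₂/h₂ falls below the rate achievable on lavender spikes alone: E₂/h₂ = λE₁/(1 + λh₁).
Solve for λ: λE₁h₂ = E₂(1 + λh₁) → λ(E₁h₂ − E₂h₁) = E₂ → λ = E₂/(E₁h₂ − E₂h₁).
λ = 4.4/(17×7.7 − 4.4×5.8) = 4.4/105.4 = 0.04175 per s.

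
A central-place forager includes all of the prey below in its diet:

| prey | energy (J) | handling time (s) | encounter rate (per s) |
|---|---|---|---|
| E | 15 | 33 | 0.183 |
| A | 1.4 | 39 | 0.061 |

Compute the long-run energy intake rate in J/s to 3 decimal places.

R = Σλ_iE_i / (1 + Σλ_ih_i)
Numerator: 0.183×15 + 0.061×1.4 = 2.83
Denominator: 1 + 0.183×33 + 0.061×39 = 9.418
R = 2.83/9.418 = 0.3005 J/s

0.301 J/s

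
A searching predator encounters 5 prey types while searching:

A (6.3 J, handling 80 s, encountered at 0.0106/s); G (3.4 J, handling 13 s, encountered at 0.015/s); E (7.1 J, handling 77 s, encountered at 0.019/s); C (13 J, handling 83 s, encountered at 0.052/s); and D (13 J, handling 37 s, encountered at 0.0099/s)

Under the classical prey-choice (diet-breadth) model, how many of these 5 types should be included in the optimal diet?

Profitabilities (E/h, J/s): D 0.351, G 0.262, C 0.157, E 0.0922, A 0.0788. Add prey in this order while the next type's profitability exceeds the intake rate on those already taken.
Rate on top 1: 0.0942. G: 0.262 > 0.0942 → include.
Rate on top 2: 0.1151. C: 0.157 > 0.1151 → include.
Rate on top 3: 0.1456. E: 0.0922 < 0.1456 → exclude; stop.
Optimal diet: D, G, C — 3 of 5 types.

3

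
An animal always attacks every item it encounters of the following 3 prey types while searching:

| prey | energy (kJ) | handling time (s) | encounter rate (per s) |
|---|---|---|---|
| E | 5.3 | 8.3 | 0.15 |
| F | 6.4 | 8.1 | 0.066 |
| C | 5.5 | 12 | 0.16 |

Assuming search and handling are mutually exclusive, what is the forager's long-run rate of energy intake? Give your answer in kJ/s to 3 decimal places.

R = (0.15×5.3 + 0.066×6.4 + 0.16×5.5) / (1 + 0.15×8.3 + 0.066×8.1 + 0.16×12) = 2.097/4.7 = 0.4463 kJ/s.

0.446 kJ/s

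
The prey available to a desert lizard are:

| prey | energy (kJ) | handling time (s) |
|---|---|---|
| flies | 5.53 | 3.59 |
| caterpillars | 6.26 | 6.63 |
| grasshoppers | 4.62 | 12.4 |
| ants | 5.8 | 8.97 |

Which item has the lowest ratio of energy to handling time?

grasshoppers

Profitability E/h (kJ/s): flies = 5.53/3.59 = 1.54, caterpillars = 6.26/6.63 = 0.944, grasshoppers = 4.62/12.4 = 0.373, ants = 5.8/8.97 = 0.647.
Ranked: flies > caterpillars > ants > grasshoppers.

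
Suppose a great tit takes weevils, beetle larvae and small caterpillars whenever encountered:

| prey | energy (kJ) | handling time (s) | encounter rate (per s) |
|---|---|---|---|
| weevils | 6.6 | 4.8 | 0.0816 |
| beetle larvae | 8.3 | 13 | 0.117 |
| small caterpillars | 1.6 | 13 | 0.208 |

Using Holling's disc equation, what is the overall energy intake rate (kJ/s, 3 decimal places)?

0.328 kJ/s

Energy encountered per unit search time: 0.0816×6.6 + 0.117×8.3 + 0.208×1.6 = 1.842 kJ/s.
Handling time per unit search time: 0.0816×4.8 + 0.117×13 + 0.208×13 = 4.617.
Rate = 1.842/(1 + 4.617) = 0.328 kJ/s.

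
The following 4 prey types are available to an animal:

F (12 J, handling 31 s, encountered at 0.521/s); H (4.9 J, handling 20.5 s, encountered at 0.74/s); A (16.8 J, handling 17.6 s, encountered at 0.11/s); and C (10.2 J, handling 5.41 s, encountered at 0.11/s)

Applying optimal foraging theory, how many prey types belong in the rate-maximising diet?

2

Rank by E/h (J/s): C 1.89, A 0.955, F 0.387, H 0.239. Include each in turn until the next type's E/h falls below the running intake rate.
Rate on top 1: 0.7034. A: 0.955 > 0.7034 → include.
Rate on top 2: 0.8411. F: 0.387 < 0.8411 → exclude; stop.
Optimal diet: C, A — 2 of 4 types.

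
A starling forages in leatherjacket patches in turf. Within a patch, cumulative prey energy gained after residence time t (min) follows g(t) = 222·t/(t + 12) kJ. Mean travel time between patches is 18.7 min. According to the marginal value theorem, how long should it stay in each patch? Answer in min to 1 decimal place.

Optimal t* satisfies g'(t*) = g(t*)/(T + t*).
g'(t) = 222·12/(t + 12)². Setting 222·12/(t+12)² = 222t/[(t+12)(18.7+t)] gives 12(18.7+t) = t(t+12), so t² = 12×18.7 = 224.4.
t* = √224.4 = 14.98 min.

15.0 min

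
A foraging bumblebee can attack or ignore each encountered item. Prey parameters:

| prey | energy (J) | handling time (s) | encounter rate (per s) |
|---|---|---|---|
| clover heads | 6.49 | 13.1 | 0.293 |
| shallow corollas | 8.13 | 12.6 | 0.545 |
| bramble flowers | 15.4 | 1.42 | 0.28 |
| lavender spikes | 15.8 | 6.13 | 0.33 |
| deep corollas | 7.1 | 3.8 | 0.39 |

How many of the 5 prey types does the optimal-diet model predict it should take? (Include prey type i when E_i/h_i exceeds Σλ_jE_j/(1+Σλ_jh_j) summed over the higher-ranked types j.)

1

Rank by E/h (J/s): bramble flowers 10.8, lavender spikes 2.58, deep corollas 1.87, shallow corollas 0.645, clover heads 0.495. Include each in turn until the next type's E/h falls below the running intake rate.
Rate on top 1: 3.085. lavender spikes: 2.58 < 3.085 → exclude; stop.
Optimal diet: bramble flowers — 1 of 5 types.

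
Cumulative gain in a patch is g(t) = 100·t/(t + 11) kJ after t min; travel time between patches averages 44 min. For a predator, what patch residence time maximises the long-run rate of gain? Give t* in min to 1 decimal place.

Optimal t* satisfies g'(t*) = g(t*)/(T + t*).
g'(t) = 100·11/(t + 11)². Setting 100·11/(t+11)² = 100t/[(t+11)(44+t)] gives 11(44+t) = t(t+11), so t² = 11×44 = 484.
t* = √484 = 22 min.

22.0 min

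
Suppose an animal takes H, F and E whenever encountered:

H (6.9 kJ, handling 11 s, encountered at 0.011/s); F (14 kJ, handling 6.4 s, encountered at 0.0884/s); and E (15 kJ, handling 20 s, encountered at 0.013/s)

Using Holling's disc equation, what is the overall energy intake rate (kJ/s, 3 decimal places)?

R = (0.011×6.9 + 0.0884×14 + 0.013×15) / (1 + 0.011×11 + 0.0884×6.4 + 0.013×20) = 1.508/1.947 = 0.7749 kJ/s.

0.775 kJ/s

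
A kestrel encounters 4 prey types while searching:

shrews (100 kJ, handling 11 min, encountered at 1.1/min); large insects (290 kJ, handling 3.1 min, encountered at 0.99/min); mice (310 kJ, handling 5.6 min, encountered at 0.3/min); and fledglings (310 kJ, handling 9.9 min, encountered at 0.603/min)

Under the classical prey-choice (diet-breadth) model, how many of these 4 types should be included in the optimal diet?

1

Rank by E/h (kJ/min): large insects 93.5, mice 55.4, fledglings 31.3, shrews 9.09. Include each in turn until the next type's E/h falls below the running intake rate.
Rate on top 1: 70.56. mice: 55.4 < 70.56 → exclude; stop.
Optimal diet: large insects — 1 of 4 types.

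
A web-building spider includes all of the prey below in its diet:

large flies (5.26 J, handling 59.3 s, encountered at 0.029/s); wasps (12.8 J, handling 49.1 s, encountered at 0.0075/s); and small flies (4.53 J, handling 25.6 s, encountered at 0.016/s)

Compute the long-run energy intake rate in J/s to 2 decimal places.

Energy encountered per unit search time: 0.029×5.26 + 0.0075×12.8 + 0.016×4.53 = 0.321 J/s.
Handling time per unit search time: 0.029×59.3 + 0.0075×49.1 + 0.016×25.6 = 2.498.
Rate = 0.321/(1 + 2.498) = 0.09178 J/s.

0.09 J/s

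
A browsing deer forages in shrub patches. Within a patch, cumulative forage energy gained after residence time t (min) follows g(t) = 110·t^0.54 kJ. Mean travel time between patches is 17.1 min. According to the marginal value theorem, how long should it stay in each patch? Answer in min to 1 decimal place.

Maximise g(t)/(T+t): set derivative to zero → g'(t)(T+t) = g(t).
g'(t) = 0.54·110·t^-0.46. Setting 0.54·110·t^-0.46 = 110·t^0.54/(17.1+t) gives 0.54(17.1+t) = t, so 0.46·t = 0.54×17.1.
t* = 0.54×17.1/0.46 = 20.07 min.

20.1 min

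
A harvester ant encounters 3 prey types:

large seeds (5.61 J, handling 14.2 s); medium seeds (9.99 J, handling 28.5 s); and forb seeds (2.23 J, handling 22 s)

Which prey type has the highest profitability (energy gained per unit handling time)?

In descending order of E/h:
large seeds: 5.61/14.2 = 0.395 J/s
medium seeds: 9.99/28.5 = 0.351 J/s
forb seeds: 2.23/22 = 0.101 J/s

large seeds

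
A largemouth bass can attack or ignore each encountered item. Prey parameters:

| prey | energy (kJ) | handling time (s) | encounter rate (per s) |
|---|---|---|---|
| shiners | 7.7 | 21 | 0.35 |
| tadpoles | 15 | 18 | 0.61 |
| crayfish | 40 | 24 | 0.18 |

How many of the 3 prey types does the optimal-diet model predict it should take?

1

Profitabilities (E/h, kJ/s): crayfish 1.67, tadpoles 0.833, shiners 0.367. Add prey in this order while the next type's profitability exceeds the intake rate on those already taken.
Rate on top 1: 1.353. tadpoles: 0.833 < 1.353 → exclude; stop.
Optimal diet: crayfish — 1 of 3 types.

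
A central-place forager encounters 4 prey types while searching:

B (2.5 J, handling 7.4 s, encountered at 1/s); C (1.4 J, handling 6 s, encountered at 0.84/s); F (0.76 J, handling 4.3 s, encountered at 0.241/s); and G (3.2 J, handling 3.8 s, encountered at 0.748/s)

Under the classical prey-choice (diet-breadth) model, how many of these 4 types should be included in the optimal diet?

1

E/h in descending order: G 0.842, B 0.338, C 0.233, F 0.177 J/s. The optimal diet is the largest prefix of this list for which every included type satisfies E_i/h_i > R on the types above it.
Rate on top 1: 0.6229. B: 0.338 < 0.6229 → exclude; stop.
Optimal diet: G — 1 of 4 types.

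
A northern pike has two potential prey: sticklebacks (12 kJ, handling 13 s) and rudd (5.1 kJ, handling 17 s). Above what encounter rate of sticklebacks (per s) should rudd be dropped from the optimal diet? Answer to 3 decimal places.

0.037 per s

Drop rudd once their profitability E₂/h₂ falls below the rate achievable on sticklebacks alone: E₂/h₂ = λE₁/(1 + λh₁).
Solve for λ: λE₁h₂ = E₂(1 + λh₁) → λ(E₁h₂ − E₂h₁) = E₂ → λ = E₂/(E₁h₂ − E₂h₁).
λ = 5.1/(12×17 − 5.1×13) = 5.1/137.7 = 0.03704 per s.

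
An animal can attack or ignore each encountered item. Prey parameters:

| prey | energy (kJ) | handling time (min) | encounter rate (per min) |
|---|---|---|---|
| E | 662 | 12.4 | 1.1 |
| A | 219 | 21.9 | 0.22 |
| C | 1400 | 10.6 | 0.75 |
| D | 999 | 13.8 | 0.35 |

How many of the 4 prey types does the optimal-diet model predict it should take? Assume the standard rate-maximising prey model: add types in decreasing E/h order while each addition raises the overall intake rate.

1

Profitabilities (E/h, kJ/min): C 132, D 72.4, E 53.4, A 10. Add prey in this order while the next type's profitability exceeds the intake rate on those already taken.
Rate on top 1: 117.3. D: 72.4 < 117.3 → exclude; stop.
Optimal diet: C — 1 of 4 types.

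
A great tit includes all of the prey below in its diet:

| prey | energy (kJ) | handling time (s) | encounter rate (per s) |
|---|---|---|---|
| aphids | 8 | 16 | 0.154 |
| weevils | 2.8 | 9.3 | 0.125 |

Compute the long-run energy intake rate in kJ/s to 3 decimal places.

0.342 kJ/s

R = Σλ_iE_i / (1 + Σλ_ih_i)
Numerator: 0.154×8 + 0.125×2.8 = 1.582
Denominator: 1 + 0.154×16 + 0.125×9.3 = 4.627
R = 1.582/4.627 = 0.3419 kJ/s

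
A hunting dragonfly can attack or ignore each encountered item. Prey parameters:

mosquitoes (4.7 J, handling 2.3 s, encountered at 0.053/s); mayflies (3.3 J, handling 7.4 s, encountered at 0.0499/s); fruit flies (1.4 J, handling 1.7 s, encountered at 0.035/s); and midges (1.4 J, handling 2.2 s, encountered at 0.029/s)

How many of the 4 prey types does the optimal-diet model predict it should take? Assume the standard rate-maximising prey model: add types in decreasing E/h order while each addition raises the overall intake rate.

Profitabilities (E/h, J/s): mosquitoes 2.04, fruit flies 0.824, midges 0.636, mayflies 0.446. Add prey in this order while the next type's profitability exceeds the intake rate on those already taken.
Rate on top 1: 0.222. fruit flies: 0.824 > 0.222 → include.
Rate on top 2: 0.2523. midges: 0.636 > 0.2523 → include.
Rate on top 3: 0.272. mayflies: 0.446 > 0.272 → include.
Optimal diet: mosquitoes, fruit flies, midges, mayflies — 4 of 4 types.

4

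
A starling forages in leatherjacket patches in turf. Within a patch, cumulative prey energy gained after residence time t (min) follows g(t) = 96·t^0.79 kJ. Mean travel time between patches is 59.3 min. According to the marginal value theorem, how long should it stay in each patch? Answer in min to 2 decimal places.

223.08 min

Optimal t* satisfies g'(t*) = g(t*)/(T + t*).
g'(t) = 0.79·96·t^-0.21. Setting 0.79·96·t^-0.21 = 96·t^0.79/(59.3+t) gives 0.79(59.3+t) = t, so 0.21·t = 0.79×59.3.
t* = 0.79×59.3/0.21 = 223.1 min.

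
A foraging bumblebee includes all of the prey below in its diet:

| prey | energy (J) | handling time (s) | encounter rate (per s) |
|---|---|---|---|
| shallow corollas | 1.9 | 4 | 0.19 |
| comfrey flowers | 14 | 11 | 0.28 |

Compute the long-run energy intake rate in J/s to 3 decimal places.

0.885 J/s

Energy encountered per unit search time: 0.19×1.9 + 0.28×14 = 4.281 J/s.
Handling time per unit search time: 0.19×4 + 0.28×11 = 3.84.
Rate = 4.281/(1 + 3.84) = 0.8845 J/s.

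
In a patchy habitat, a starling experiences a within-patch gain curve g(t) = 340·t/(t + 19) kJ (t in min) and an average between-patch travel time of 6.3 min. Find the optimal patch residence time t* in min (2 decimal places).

10.94 min

Optimal t* satisfies g'(t*) = g(t*)/(T + t*).
g'(t) = 340·19/(t + 19)². Setting 340·19/(t+19)² = 340t/[(t+19)(6.3+t)] gives 19(6.3+t) = t(t+19), so t² = 19×6.3 = 119.7.
t* = √119.7 = 10.94 min.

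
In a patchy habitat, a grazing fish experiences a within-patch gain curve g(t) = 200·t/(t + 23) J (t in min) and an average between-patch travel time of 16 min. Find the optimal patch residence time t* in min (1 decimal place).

19.2 min

Maximise g(t)/(T+t): set derivative to zero → g'(t)(T+t) = g(t).
g'(t) = 200·23/(t + 23)². Setting 200·23/(t+23)² = 200t/[(t+23)(16+t)] gives 23(16+t) = t(t+23), so t² = 23×16 = 368.
t* = √368 = 19.18 min.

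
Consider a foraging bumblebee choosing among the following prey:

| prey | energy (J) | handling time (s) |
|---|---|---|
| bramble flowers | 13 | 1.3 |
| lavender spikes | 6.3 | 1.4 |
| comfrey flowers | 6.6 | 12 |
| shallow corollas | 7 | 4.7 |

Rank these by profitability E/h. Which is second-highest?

lavender spikes

In descending order of E/h:
bramble flowers: 13/1.3 = 10 J/s
lavender spikes: 6.3/1.4 = 4.5 J/s
shallow corollas: 7/4.7 = 1.49 J/s
comfrey flowers: 6.6/12 = 0.55 J/s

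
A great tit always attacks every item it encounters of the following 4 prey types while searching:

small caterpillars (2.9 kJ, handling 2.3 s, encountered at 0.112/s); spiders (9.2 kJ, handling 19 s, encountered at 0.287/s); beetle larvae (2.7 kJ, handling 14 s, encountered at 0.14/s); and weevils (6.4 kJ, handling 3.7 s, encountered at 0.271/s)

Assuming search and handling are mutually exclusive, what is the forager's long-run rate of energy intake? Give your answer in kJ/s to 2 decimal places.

R = Σλ_iE_i / (1 + Σλ_ih_i)
Numerator: 0.112×2.9 + 0.287×9.2 + 0.14×2.7 + 0.271×6.4 = 5.078
Denominator: 1 + 0.112×2.3 + 0.287×19 + 0.14×14 + 0.271×3.7 = 9.673
R = 5.078/9.673 = 0.5249 kJ/s

0.52 kJ/s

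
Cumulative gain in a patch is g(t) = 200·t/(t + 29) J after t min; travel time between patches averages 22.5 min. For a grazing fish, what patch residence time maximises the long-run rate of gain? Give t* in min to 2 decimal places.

25.54 min

By the marginal value theorem, leave when the instantaneous gain rate g'(t) equals the habitat-wide average g(t)/(T + t).
g'(t) = 200·29/(t + 29)². Setting 200·29/(t+29)² = 200t/[(t+29)(22.5+t)] gives 29(22.5+t) = t(t+29), so t² = 29×22.5 = 652.5.
t* = √652.5 = 25.54 min.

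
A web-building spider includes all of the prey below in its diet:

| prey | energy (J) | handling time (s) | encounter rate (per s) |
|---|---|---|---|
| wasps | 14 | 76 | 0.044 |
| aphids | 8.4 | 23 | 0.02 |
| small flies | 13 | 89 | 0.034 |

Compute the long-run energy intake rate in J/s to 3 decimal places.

R = Σλ_iE_i / (1 + Σλ_ih_i)
Numerator: 0.044×14 + 0.02×8.4 + 0.034×13 = 1.226
Denominator: 1 + 0.044×76 + 0.02×23 + 0.034×89 = 7.83
R = 1.226/7.83 = 0.1566 J/s

0.157 J/s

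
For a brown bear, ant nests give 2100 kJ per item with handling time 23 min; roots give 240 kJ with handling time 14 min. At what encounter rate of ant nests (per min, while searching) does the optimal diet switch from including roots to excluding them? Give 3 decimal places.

The zero-one rule: include roots iff E₂/h₂ > λE₁/(1+λh₁). Equality gives the switch point.
λE₁h₂ = E₂ + λE₂h₁ ⇒ λ = E₂/(E₁h₂ − E₂h₁) = 240/(2.94e+04 − 5520) = 0.01005 per min.

0.010 per min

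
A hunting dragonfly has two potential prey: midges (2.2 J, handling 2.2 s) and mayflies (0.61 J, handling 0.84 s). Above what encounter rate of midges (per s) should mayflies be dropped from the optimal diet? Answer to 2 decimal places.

Drop mayflies once their profitability E₂/h₂ falls below the rate achievable on midges alone: E₂/h₂ = λE₁/(1 + λh₁).
Solve for λ: λE₁h₂ = E₂(1 + λh₁) → λ(E₁h₂ − E₂h₁) = E₂ → λ = E₂/(E₁h₂ − E₂h₁).
λ = 0.61/(2.2×0.84 − 0.61×2.2) = 0.61/0.506 = 1.206 per s.

1.21 per s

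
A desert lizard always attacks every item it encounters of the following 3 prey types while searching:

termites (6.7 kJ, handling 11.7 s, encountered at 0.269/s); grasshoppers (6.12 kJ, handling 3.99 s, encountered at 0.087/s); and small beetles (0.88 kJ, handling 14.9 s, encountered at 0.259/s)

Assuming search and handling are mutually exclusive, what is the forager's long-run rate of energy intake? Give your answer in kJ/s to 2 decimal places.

Energy encountered per unit search time: 0.269×6.7 + 0.087×6.12 + 0.259×0.88 = 2.563 kJ/s.
Handling time per unit search time: 0.269×11.7 + 0.087×3.99 + 0.259×14.9 = 7.354.
Rate = 2.563/(1 + 7.354) = 0.3068 kJ/s.

0.31 kJ/s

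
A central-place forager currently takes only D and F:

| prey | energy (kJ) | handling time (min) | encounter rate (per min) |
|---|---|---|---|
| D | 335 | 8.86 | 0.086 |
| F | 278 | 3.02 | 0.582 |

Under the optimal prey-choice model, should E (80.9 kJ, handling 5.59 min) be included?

No

Intake rate on the current diet: R = (0.086×335 + 0.582×278) / (1 + 0.086×8.86 + 0.582×3.02) = 190.6/3.52 = 54.16 kJ/min.
Profitability of E: 80.9/5.59 = 14.47 kJ/min.
14.47 < 54.16, so adding E would lower the average — exclude it.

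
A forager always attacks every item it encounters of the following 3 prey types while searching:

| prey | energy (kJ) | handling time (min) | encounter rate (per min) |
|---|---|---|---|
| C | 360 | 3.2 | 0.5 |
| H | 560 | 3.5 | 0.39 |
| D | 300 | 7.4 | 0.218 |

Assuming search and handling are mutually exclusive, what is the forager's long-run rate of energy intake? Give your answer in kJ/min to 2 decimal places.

83.15 kJ/min

R = (0.5×360 + 0.39×560 + 0.218×300) / (1 + 0.5×3.2 + 0.39×3.5 + 0.218×7.4) = 463.8/5.578 = 83.15 kJ/min.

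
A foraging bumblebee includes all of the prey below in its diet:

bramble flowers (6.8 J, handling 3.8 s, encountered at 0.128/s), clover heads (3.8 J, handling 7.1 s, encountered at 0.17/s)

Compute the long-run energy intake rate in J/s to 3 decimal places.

R = Σλ_iE_i / (1 + Σλ_ih_i)
Numerator: 0.128×6.8 + 0.17×3.8 = 1.516
Denominator: 1 + 0.128×3.8 + 0.17×7.1 = 2.693
R = 1.516/2.693 = 0.563 J/s

0.563 J/s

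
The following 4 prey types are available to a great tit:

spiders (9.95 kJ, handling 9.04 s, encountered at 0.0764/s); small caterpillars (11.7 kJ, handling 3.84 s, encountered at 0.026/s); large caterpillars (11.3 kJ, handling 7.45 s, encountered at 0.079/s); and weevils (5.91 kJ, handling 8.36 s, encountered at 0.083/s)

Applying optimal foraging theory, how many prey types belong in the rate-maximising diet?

Profitabilities (E/h, kJ/s): small caterpillars 3.05, large caterpillars 1.52, spiders 1.1, weevils 0.707. Add prey in this order while the next type's profitability exceeds the intake rate on those already taken.
Rate on top 1: 0.2766. large caterpillars: 1.52 > 0.2766 → include.
Rate on top 2: 0.7089. spiders: 1.1 > 0.7089 → include.
Rate on top 3: 0.8226. weevils: 0.707 < 0.8226 → exclude; stop.
Optimal diet: small caterpillars, large caterpillars, spiders — 3 of 4 types.

3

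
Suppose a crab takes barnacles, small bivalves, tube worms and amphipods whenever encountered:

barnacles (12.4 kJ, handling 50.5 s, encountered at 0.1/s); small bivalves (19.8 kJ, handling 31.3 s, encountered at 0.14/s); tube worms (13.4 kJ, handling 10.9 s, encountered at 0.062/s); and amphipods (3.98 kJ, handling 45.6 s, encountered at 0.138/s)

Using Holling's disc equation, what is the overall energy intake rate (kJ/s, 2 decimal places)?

R = (0.1×12.4 + 0.14×19.8 + 0.062×13.4 + 0.138×3.98) / (1 + 0.1×50.5 + 0.14×31.3 + 0.062×10.9 + 0.138×45.6) = 5.392/17.4 = 0.3099 kJ/s.

0.31 kJ/s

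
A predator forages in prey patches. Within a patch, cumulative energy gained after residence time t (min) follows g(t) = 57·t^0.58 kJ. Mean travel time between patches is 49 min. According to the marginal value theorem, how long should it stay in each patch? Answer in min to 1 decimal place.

Optimal t* satisfies g'(t*) = g(t*)/(T + t*).
g'(t) = 0.58·57·t^-0.42. Setting 0.58·57·t^-0.42 = 57·t^0.58/(49+t) gives 0.58(49+t) = t, so 0.42·t = 0.58×49.
t* = 0.58×49/0.42 = 67.67 min.

67.7 min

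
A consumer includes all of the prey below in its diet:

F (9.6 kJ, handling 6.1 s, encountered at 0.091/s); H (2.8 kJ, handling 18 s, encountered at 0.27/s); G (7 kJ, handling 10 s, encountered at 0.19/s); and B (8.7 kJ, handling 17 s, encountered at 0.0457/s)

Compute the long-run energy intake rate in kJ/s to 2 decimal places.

Energy encountered per unit search time: 0.091×9.6 + 0.27×2.8 + 0.19×7 + 0.0457×8.7 = 3.357 kJ/s.
Handling time per unit search time: 0.091×6.1 + 0.27×18 + 0.19×10 + 0.0457×17 = 8.092.
Rate = 3.357/(1 + 8.092) = 0.3692 kJ/s.

0.37 kJ/s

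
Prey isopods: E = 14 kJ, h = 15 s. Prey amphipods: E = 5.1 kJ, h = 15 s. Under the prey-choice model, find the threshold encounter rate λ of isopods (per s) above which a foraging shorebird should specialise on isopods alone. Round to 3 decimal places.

0.038 per s

Drop amphipods once their profitability E₂/h₂ falls below the rate achievable on isopods alone: E₂/h₂ = λE₁/(1 + λh₁).
Solve for λ: λE₁h₂ = E₂(1 + λh₁) → λ(E₁h₂ − E₂h₁) = E₂ → λ = E₂/(E₁h₂ − E₂h₁).
λ = 5.1/(14×15 − 5.1×15) = 5.1/133.5 = 0.0382 per s.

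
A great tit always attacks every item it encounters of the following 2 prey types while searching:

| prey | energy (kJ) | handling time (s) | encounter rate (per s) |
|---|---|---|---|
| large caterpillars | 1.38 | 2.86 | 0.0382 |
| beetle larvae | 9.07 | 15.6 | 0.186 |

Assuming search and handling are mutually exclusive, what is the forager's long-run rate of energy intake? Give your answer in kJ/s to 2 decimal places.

R = (0.0382×1.38 + 0.186×9.07) / (1 + 0.0382×2.86 + 0.186×15.6) = 1.74/4.011 = 0.4338 kJ/s.

0.43 kJ/s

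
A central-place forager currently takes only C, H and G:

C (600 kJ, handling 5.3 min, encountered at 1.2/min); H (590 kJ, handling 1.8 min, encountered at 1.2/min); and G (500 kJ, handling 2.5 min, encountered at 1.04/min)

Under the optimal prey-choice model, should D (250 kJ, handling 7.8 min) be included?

Current rate: (1.2×600 + 1.2×590 + 1.04×500)/(1 + 1.2×5.3 + 1.2×1.8 + 1.04×2.5) = 160.7 kJ/min.
Profitability of D: 250/7.8 = 32.05 kJ/min.
32.05 < 160.7, so adding D would lower the average — exclude it.

No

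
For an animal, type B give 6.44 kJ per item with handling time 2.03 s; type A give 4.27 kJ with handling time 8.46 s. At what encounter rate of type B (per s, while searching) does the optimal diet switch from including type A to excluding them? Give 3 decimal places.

Drop type A once their profitability E₂/h₂ falls below the rate achievable on type B alone: E₂/h₂ = λE₁/(1 + λh₁).
Solve for λ: λE₁h₂ = E₂(1 + λh₁) → λ(E₁h₂ − E₂h₁) = E₂ → λ = E₂/(E₁h₂ − E₂h₁).
λ = 4.27/(6.44×8.46 − 4.27×2.03) = 4.27/45.81 = 0.0932 per s.

0.093 per s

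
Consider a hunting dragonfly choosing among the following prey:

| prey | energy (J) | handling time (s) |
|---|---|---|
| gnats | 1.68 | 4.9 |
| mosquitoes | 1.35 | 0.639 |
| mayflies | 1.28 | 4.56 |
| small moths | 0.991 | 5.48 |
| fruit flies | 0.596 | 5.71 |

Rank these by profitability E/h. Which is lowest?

Profitability E/h (J/s): gnats = 1.68/4.9 = 0.343, mosquitoes = 1.35/0.639 = 2.11, mayflies = 1.28/4.56 = 0.281, small moths = 0.991/5.48 = 0.181, fruit flies = 0.596/5.71 = 0.104.
Ranked: mosquitoes > gnats > mayflies > small moths > fruit flies.

fruit flies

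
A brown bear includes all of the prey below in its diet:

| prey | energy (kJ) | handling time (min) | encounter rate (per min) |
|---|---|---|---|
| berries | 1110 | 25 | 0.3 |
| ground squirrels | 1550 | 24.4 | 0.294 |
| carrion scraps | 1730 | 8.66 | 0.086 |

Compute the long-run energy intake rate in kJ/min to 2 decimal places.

Energy encountered per unit search time: 0.3×1110 + 0.294×1550 + 0.086×1730 = 937.5 kJ/min.
Handling time per unit search time: 0.3×25 + 0.294×24.4 + 0.086×8.66 = 15.42.
Rate = 937.5/(1 + 15.42) = 57.1 kJ/min.

57.10 kJ/min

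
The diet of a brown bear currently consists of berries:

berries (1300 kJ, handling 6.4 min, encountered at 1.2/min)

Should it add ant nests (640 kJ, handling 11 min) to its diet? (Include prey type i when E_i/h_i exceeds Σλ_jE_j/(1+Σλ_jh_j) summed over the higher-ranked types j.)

No

On berries alone, R = ΣλE/(1+Σλh) = 1560/8.68 = 179.7 kJ/min.
Profitability of ant nests: 640/11 = 58.18 kJ/min.
58.18 < 179.7, so adding ant nests would lower the average — exclude it.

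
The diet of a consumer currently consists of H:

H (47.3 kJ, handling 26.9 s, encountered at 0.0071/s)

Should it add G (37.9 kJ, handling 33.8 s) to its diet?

Yes

Intake rate on the current diet: R = (0.0071×47.3) / (1 + 0.0071×26.9) = 0.3358/1.191 = 0.282 kJ/s.
Profitability of G: 37.9/33.8 = 1.121 kJ/s.
Since 1.121 > R, including G increases the long-run rate.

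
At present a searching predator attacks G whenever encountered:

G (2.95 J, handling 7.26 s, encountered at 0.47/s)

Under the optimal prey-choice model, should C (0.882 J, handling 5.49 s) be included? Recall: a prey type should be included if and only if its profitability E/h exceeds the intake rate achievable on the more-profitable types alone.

Current rate: (0.47×2.95)/(1 + 0.47×7.26) = 0.3142 J/s.
Profitability of C: 0.882/5.49 = 0.1607 J/s.
0.1607 < 0.3142, so adding C would lower the average — exclude it.

No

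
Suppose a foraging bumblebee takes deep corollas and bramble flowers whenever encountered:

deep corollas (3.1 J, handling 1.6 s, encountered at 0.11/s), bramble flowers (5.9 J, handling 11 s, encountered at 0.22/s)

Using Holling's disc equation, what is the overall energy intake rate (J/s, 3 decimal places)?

0.456 J/s

Energy encountered per unit search time: 0.11×3.1 + 0.22×5.9 = 1.639 J/s.
Handling time per unit search time: 0.11×1.6 + 0.22×11 = 2.596.
Rate = 1.639/(1 + 2.596) = 0.4558 J/s.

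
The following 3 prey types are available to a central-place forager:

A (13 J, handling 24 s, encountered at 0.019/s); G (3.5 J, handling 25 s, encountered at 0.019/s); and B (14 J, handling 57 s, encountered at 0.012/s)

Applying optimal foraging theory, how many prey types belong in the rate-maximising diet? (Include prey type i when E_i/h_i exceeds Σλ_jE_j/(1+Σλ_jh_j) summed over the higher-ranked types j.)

Profitabilities (E/h, J/s): A 0.542, B 0.246, G 0.14. Add prey in this order while the next type's profitability exceeds the intake rate on those already taken.
Rate on top 1: 0.1696. B: 0.246 > 0.1696 → include.
Rate on top 2: 0.1939. G: 0.14 < 0.1939 → exclude; stop.
Optimal diet: A, B — 2 of 3 types.

2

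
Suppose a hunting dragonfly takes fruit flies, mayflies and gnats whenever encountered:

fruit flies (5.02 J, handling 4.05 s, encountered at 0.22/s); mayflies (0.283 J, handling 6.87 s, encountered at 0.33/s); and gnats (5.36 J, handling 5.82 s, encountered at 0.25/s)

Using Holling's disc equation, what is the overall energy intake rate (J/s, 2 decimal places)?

0.45 J/s

Energy encountered per unit search time: 0.22×5.02 + 0.33×0.283 + 0.25×5.36 = 2.538 J/s.
Handling time per unit search time: 0.22×4.05 + 0.33×6.87 + 0.25×5.82 = 4.613.
Rate = 2.538/(1 + 4.613) = 0.4521 J/s.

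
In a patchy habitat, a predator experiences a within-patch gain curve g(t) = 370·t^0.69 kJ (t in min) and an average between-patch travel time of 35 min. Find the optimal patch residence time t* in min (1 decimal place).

By the marginal value theorem, leave when the instantaneous gain rate g'(t) equals the habitat-wide average g(t)/(T + t).
g'(t) = 0.69·370·t^-0.31. Setting 0.69·370·t^-0.31 = 370·t^0.69/(35+t) gives 0.69(35+t) = t, so 0.31·t = 0.69×35.
t* = 0.69×35/0.31 = 77.9 min.

77.9 min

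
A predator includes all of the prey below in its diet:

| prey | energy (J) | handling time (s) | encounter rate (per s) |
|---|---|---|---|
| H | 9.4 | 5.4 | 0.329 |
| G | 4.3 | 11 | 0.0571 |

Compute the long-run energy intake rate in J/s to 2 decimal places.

0.98 J/s

Energy encountered per unit search time: 0.329×9.4 + 0.0571×4.3 = 3.338 J/s.
Handling time per unit search time: 0.329×5.4 + 0.0571×11 = 2.405.
Rate = 3.338/(1 + 2.405) = 0.9804 J/s.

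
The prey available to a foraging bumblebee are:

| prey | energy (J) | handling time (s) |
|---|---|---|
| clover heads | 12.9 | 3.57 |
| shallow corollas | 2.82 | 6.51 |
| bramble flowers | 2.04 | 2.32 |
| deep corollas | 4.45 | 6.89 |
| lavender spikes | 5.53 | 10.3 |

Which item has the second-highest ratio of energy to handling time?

bramble flowers

Profitability E/h (J/s): clover heads = 12.9/3.57 = 3.61, shallow corollas = 2.82/6.51 = 0.433, bramble flowers = 2.04/2.32 = 0.879, deep corollas = 4.45/6.89 = 0.646, lavender spikes = 5.53/10.3 = 0.537.
Ranked: clover heads > bramble flowers > deep corollas > lavender spikes > shallow corollas.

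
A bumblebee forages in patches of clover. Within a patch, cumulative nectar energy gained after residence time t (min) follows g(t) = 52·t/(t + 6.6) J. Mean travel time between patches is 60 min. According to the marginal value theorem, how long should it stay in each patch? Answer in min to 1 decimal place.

19.9 min

By the marginal value theorem, leave when the instantaneous gain rate g'(t) equals the habitat-wide average g(t)/(T + t).
g'(t) = 52·6.6/(t + 6.6)². Setting 52·6.6/(t+6.6)² = 52t/[(t+6.6)(60+t)] gives 6.6(60+t) = t(t+6.6), so t² = 6.6×60 = 396.
t* = √396 = 19.9 min.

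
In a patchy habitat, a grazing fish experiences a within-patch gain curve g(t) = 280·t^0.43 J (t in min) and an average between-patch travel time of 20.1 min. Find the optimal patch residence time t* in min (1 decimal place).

15.2 min

Maximise g(t)/(T+t): set derivative to zero → g'(t)(T+t) = g(t).
g'(t) = 0.43·280·t^-0.57. Setting 0.43·280·t^-0.57 = 280·t^0.43/(20.1+t) gives 0.43(20.1+t) = t, so 0.57·t = 0.43×20.1.
t* = 0.43×20.1/0.57 = 15.16 min.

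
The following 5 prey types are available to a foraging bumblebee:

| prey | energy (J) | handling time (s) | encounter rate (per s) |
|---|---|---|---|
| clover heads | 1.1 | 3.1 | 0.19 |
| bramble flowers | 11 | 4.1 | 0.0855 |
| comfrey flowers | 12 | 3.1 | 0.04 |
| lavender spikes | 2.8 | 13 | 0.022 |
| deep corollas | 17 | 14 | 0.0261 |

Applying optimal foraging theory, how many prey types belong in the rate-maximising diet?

3

E/h in descending order: comfrey flowers 3.87, bramble flowers 2.68, deep corollas 1.21, clover heads 0.355, lavender spikes 0.215 J/s. The optimal diet is the largest prefix of this list for which every included type satisfies E_i/h_i > R on the types above it.
Rate on top 1: 0.427. bramble flowers: 2.68 > 0.427 → include.
Rate on top 2: 0.9633. deep corollas: 1.21 > 0.9633 → include.
Rate on top 3: 1.013. clover heads: 0.355 < 1.013 → exclude; stop.
Optimal diet: comfrey flowers, bramble flowers, deep corollas — 3 of 5 types.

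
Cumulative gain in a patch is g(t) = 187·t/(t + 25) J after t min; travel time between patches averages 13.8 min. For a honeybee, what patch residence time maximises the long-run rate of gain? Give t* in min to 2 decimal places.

18.57 min

Optimal t* satisfies g'(t*) = g(t*)/(T + t*).
g'(t) = 187·25/(t + 25)². Setting 187·25/(t+25)² = 187t/[(t+25)(13.8+t)] gives 25(13.8+t) = t(t+25), so t² = 25×13.8 = 345.
t* = √345 = 18.57 min.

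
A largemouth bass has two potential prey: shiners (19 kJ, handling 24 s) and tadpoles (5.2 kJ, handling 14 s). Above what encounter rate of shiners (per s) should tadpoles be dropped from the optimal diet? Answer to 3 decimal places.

Drop tadpoles once their profitability E₂/h₂ falls below the rate achievable on shiners alone: E₂/h₂ = λE₁/(1 + λh₁).
Solve for λ: λE₁h₂ = E₂(1 + λh₁) → λ(E₁h₂ − E₂h₁) = E₂ → λ = E₂/(E₁h₂ − E₂h₁).
λ = 5.2/(19×14 − 5.2×24) = 5.2/141.2 = 0.03683 per s.

0.037 per s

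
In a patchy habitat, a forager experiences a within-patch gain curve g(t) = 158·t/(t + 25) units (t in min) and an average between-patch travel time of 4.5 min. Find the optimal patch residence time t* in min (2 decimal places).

Optimal t* satisfies g'(t*) = g(t*)/(T + t*).
g'(t) = 158·25/(t + 25)². Setting 158·25/(t+25)² = 158t/[(t+25)(4.5+t)] gives 25(4.5+t) = t(t+25), so t² = 25×4.5 = 112.5.
t* = √112.5 = 10.61 min.

10.61 min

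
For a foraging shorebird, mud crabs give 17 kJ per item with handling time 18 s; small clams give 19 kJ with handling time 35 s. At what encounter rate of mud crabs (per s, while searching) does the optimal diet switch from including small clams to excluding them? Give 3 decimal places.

0.075 per s

Drop small clams once their profitability E₂/h₂ falls below the rate achievable on mud crabs alone: E₂/h₂ = λE₁/(1 + λh₁).
Solve for λ: λE₁h₂ = E₂(1 + λh₁) → λ(E₁h₂ − E₂h₁) = E₂ → λ = E₂/(E₁h₂ − E₂h₁).
λ = 19/(17×35 − 19×18) = 19/253 = 0.0751 per s.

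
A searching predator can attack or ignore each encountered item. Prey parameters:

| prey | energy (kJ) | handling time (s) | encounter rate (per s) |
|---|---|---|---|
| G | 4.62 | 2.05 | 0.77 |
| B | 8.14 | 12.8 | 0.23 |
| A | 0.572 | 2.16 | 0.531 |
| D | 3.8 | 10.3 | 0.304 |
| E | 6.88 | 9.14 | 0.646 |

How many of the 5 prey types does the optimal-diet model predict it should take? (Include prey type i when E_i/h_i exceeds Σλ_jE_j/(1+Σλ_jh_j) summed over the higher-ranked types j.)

1

E/h in descending order: G 2.25, E 0.753, B 0.636, D 0.369, A 0.265 kJ/s. The optimal diet is the largest prefix of this list for which every included type satisfies E_i/h_i > R on the types above it.
Rate on top 1: 1.38. E: 0.753 < 1.38 → exclude; stop.
Optimal diet: G — 1 of 5 types.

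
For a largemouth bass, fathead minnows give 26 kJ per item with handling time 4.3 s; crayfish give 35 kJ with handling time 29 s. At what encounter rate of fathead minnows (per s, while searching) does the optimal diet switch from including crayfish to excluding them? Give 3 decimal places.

0.058 per s

The zero-one rule: include crayfish iff E₂/h₂ > λE₁/(1+λh₁). Equality gives the switch point.
λE₁h₂ = E₂ + λE₂h₁ ⇒ λ = E₂/(E₁h₂ − E₂h₁) = 35/(754 − 150.5) = 0.058 per s.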